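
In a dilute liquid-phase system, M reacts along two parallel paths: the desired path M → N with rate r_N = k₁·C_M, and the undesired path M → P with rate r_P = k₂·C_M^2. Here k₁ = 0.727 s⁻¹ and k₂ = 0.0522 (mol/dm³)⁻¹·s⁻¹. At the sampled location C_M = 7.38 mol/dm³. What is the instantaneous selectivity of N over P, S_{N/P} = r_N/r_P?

S_{N/P} = r_N/r_P = (k₁·C_M)/(k₂·C_M^2) = (k₁/k₂)·C_M⁻¹.
= (0.727×7.380) / (0.0522×7.380^2) = 5.365/2.843 = 1.89.
The undesired path is higher order in M, so low C_M (CSTR or dilute feed) favours N.

1.89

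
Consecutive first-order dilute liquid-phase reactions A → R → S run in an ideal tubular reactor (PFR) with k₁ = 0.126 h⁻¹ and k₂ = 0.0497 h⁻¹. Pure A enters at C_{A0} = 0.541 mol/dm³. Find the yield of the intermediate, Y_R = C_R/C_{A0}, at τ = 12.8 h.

Solving the coupled first-order balances gives C_R(τ) = [k₁/(k₂−k₁)]·C_{A0}·(e^(−k₁τ) − e^(−k₂τ)).
e^(−k₁τ) = e^(−0.126×12.8) = e^(−1.613) = 0.1993; e^(−k₂τ) = e^(−0.6362) = 0.5293.
C_R = 0.126×0.541/(0.0497−0.126) × (0.1993−0.5293) = (-0.8934)×(-0.3300) = 0.2948 mol/dm³.
Y_R = C_R/C_{A0} = 0.2948/0.541 = 0.545.

0.545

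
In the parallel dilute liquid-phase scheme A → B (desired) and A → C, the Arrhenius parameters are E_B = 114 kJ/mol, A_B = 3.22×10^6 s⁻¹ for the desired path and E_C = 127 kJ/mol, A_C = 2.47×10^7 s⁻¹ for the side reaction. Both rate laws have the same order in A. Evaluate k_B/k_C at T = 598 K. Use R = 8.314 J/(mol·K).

1.78

k_B/k_C = (A_B/A_C)·exp[−(E_B−E_C)/(RT)] = (A_B/A_C)·exp[(E_C−E_B)/(RT)].
(E_C−E_B)/(RT) = (127−114)×10³/(8.314×598) = 13000/4972 = 2.615.
k_B/k_C = (3.22×10^6/2.47×10^7)·exp(2.615) = 0.1304 × 13.66 = 1.78.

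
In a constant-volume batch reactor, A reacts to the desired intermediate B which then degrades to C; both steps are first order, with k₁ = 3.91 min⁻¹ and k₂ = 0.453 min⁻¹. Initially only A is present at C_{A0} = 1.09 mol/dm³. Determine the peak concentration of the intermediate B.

At the optimum, C_{B,max}/C_{A0} = (k₁/k₂)^[k₂/(k₂−k₁)].
= (3.91/0.453)^(0.453/(0.453−3.91)) = (8.631)^(-0.1310) = 0.7539.
C_{B,max} = 0.7539×1.09 = 0.822 mol/dm³.

0.822 mol/dm³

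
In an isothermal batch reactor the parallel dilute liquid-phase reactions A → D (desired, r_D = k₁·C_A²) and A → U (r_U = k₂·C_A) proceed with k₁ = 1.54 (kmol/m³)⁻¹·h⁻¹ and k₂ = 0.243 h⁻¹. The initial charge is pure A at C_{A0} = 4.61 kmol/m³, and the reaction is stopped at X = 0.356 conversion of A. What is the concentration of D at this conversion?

1.57 kmol/m³

C_A = C_{A0}(1−X) = 2.969 kmol/m³.
Along a PFR/batch, dC_U/dC_A = −r_U/(r_D+r_U) = −k₂/(k₂+k₁·C_A).
Integrating from C_{A0} to C_A: C_U = (0.243/1.54)·ln[(0.243+1.54·4.61)/(0.243+1.54·2.97)] = 0.1578·ln(7.342/4.815) = 0.06658 kmol/m³.
Then C_D = (C_{A0}−C_A) − C_U = 1.641 − 0.06658 = 1.575 kmol/m³.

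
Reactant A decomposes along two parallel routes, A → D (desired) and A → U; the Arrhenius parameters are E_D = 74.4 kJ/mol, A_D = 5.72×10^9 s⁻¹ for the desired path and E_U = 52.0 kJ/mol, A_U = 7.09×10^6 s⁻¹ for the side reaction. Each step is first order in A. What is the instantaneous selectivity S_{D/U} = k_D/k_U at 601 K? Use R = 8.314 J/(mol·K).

With equal orders, S_{D/U} = k_D/k_U = (A_D/A_U)·exp[(E_U−E_D)/(RT)].
(E_U−E_D)/(RT) = (52.0−74.4)×10³/(8.314×601) = -22400/4997 = -4.483.
k_D/k_U = (5.72×10^9/7.09×10^6)·exp(-4.483) = 806.8 × 0.01130 = 9.12.
Since E_D > E_U, raising the temperature improves selectivity toward D.

9.12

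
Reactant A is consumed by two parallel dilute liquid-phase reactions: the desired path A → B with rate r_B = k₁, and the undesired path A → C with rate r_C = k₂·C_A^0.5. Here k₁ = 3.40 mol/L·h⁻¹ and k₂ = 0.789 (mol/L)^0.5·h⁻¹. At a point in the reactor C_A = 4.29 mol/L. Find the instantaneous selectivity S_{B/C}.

2.08

S_{B/C} = r_B/r_C = (k₁)/(k₂·C_A^0.5) = (k₁/k₂)·C_A^-0.5.
= (3.40) / (0.789×4.290^0.5) = 3.400/1.634 = 2.08.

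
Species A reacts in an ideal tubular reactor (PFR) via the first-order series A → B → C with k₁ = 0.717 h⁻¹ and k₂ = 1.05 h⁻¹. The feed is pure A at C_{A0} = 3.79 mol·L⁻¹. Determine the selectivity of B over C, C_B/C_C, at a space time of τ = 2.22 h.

0.404

For first-order series with pure A initially, C_B(τ) = k₁C_{A0}/(k₂−k₁)·(e^(−k₁τ) − e^(−k₂τ)).
e^(−k₁τ) = e^(−0.717×2.22) = e^(−1.592) = 0.2036; e^(−k₂τ) = e^(−2.331) = 0.09720.
C_B = 0.717×3.79/(1.05−0.717) × (0.2036−0.09720) = 8.160×0.1064 = 0.8680 mol·L⁻¹.
C_A = C_{A0}e^(−k₁τ) = 0.7715 mol·L⁻¹, so C_C = C_{A0}−C_A−C_B = 2.150 mol·L⁻¹; C_B/C_C = 0.404.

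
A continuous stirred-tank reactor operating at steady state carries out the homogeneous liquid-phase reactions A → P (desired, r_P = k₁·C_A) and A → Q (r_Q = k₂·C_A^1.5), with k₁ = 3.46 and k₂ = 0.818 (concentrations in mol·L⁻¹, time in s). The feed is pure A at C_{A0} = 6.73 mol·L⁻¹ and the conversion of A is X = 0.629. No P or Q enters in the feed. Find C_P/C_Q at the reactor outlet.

2.68

Exit C_A = C_{A0}(1−X) = 6.73×0.371 = 2.497 mol·L⁻¹.
Rates in a CSTR are evaluated at the outlet concentration: r_P = 3.46×2.497 = 8.639, r_Q = 0.818×2.497^1.5 = 3.227.
Overall selectivity = C_P/C_Q = r_Pτ/(r_Qτ) = r_P/r_Q = 2.68.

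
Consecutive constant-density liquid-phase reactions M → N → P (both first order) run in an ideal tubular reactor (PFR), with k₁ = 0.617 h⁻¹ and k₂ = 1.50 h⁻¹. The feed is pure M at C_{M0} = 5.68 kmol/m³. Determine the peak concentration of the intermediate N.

For a first-order series the maximum intermediate yield is C_{N,max}/C_{M0} = (k₁/k₂)^[k₂/(k₂−k₁)].
= (0.617/1.50)^(1.50/(1.50−0.617)) = (0.4113)^(1.699) = 0.2211.
C_{N,max} = 0.2211×5.68 = 1.26 kmol/m³.

1.26 kmol/m³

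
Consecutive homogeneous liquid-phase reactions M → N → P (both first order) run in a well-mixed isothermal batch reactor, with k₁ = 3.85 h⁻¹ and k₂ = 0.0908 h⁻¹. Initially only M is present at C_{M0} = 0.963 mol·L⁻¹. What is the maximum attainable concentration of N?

At the optimum, C_{N,max}/C_{M0} = (k₁/k₂)^[k₂/(k₂−k₁)].
= (3.85/0.0908)^(0.0908/(0.0908−3.85)) = (42.40)^(-0.02415) = 0.9135.
C_{N,max} = 0.9135×0.963 = 0.880 mol·L⁻¹.

0.880 mol·L⁻¹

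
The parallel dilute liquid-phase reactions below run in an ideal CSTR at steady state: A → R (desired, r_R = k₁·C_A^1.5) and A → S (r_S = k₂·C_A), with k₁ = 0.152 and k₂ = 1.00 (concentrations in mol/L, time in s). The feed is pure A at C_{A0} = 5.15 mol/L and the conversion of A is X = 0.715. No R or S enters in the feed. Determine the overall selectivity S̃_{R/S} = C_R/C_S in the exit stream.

Exit C_A = C_{A0}(1−X) = 5.15×0.285 = 1.468 mol/L.
Rates in a CSTR are evaluated at the outlet concentration: r_R = 0.152×1.468^1.5 = 0.2703, r_S = 1.00×1.468 = 1.468.
Overall selectivity = C_R/C_S = r_Rτ/(r_Sτ) = r_R/r_S = 0.184.

0.184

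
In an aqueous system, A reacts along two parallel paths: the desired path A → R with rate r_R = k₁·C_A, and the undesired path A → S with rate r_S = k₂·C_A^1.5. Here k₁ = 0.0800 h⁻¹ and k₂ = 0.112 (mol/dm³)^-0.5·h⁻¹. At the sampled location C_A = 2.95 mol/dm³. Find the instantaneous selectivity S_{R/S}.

0.416

S_{R/S} = r_R/r_S = (k₁·C_A)/(k₂·C_A^1.5) = (k₁/k₂)·C_A^-0.5.
= (0.0800×2.950) / (0.112×2.950^1.5) = 0.2360/0.5675 = 0.416.
The undesired path is higher order in A, so low C_A (CSTR or dilute feed) favours R.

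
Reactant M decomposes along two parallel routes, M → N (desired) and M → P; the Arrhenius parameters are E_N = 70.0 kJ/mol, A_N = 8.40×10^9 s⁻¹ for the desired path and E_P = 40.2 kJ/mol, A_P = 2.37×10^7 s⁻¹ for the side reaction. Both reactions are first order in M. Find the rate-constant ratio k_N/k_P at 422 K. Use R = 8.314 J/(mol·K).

0.0726

With equal orders, S_{N/P} = k_N/k_P = (A_N/A_P)·exp[(E_P−E_N)/(RT)].
(E_P−E_N)/(RT) = (40.2−70.0)×10³/(8.314×422) = -29800/3509 = -8.494.
k_N/k_P = (8.40×10^9/2.37×10^7)·exp(-8.494) = 354.4 × 2.048×10^-4 = 0.0726.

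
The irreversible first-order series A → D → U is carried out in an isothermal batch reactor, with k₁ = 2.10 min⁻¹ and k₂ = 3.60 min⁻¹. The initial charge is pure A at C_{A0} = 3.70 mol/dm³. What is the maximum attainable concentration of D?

Evaluating C_D at t_opt = ln(k₂/k₁)/(k₂−k₁) gives C_{D,max}/C_{A0} = (k₁/k₂)^[k₂/(k₂−k₁)].
= (2.10/3.60)^(3.60/(3.60−2.10)) = (0.5833)^(2.400) = 0.2743.
C_{D,max} = 0.2743×3.70 = 1.01 mol/dm³.

1.01 mol/dm³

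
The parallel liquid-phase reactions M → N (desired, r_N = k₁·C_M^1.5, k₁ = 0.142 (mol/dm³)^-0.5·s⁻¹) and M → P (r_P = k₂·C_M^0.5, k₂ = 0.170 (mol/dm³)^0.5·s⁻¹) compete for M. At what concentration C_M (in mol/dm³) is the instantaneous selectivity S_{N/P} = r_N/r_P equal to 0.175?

S_{N/P} = (k₁/k₂)·C_M ⇒ C_M = S·k₂/k₁.
= 0.175×0.170/0.142 = 0.210 mol/dm³.

0.210 mol/dm³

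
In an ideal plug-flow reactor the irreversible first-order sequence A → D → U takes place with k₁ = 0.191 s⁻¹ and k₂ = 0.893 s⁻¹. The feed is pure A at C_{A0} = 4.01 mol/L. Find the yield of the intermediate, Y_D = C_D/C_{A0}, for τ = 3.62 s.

Solving the coupled first-order balances gives C_D(τ) = [k₁/(k₂−k₁)]·C_{A0}·(e^(−k₁τ) − e^(−k₂τ)).
e^(−k₁τ) = e^(−0.191×3.62) = e^(−0.6914) = 0.5009; e^(−k₂τ) = e^(−3.233) = 0.03945.
C_D = 0.191×4.01/(0.893−0.191) × (0.5009−0.03945) = 1.091×0.4614 = 0.5034 mol/L.
Y_D = C_D/C_{A0} = 0.5034/4.01 = 0.126.

0.126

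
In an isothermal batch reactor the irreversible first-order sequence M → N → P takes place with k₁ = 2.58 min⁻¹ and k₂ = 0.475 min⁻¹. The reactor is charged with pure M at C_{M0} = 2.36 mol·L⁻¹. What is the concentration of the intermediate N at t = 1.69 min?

The intermediate concentration in a first-order A→B→C sequence is C_N = k₁C_{M0}(e^(−k₁t) − e^(−k₂t))/(k₂−k₁).
e^(−k₁t) = e^(−2.58×1.69) = e^(−4.360) = 0.01278; e^(−k₂t) = e^(−0.8027) = 0.4481.
C_N = 2.58×2.36/(0.475−2.58) × (0.01278−0.4481) = (-2.893)×(-0.4353) = 1.259 mol·L⁻¹.

1.26 mol·L⁻¹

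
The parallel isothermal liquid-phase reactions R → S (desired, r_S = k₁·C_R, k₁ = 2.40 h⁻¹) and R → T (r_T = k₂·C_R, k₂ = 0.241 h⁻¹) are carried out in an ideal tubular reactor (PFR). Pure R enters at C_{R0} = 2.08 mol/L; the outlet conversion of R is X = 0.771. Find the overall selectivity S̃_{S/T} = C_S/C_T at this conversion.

9.96

C_R = C_{R0}(1−X) = 0.4763 mol/L.
Both paths are first order in R, so the instantaneous fraction to S is constant: dC_S/d(−C_R) = k₁/(k₁+k₂) = 0.9087.
C_S = 0.9087·(C_{R0}−C_R) = 0.9087×1.604 = 1.46 mol/L.
C_T = (C_{R0}−C_R)−C_S = 0.1463 mol/L; S̃_{S/T} = 1.457/0.1463 = 9.96.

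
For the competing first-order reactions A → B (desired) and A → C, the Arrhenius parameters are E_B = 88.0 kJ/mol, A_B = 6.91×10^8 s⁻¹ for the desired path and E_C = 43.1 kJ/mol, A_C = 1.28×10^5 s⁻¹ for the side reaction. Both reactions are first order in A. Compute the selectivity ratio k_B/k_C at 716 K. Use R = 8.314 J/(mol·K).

2.86

With equal orders, S_{B/C} = k_B/k_C = (A_B/A_C)·exp[(E_C−E_B)/(RT)].
(E_C−E_B)/(RT) = (43.1−88.0)×10³/(8.314×716) = -44900/5953 = -7.543.
k_B/k_C = (6.91×10^8/1.28×10^5)·exp(-7.543) = 5398 × 5.300×10^-4 = 2.86.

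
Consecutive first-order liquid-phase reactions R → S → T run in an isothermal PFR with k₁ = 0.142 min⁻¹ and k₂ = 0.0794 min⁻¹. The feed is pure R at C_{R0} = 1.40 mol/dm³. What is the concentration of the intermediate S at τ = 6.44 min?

The intermediate concentration in a first-order A→B→C sequence is C_S = k₁C_{R0}(e^(−k₁τ) − e^(−k₂τ))/(k₂−k₁).
e^(−k₁τ) = e^(−0.142×6.44) = e^(−0.9145) = 0.4007; e^(−k₂τ) = e^(−0.5113) = 0.5997.
C_S = 0.142×1.40/(0.0794−0.142) × (0.4007−0.5997) = (-3.176)×(-0.1990) = 0.6319 mol/dm³.

0.632 mol/dm³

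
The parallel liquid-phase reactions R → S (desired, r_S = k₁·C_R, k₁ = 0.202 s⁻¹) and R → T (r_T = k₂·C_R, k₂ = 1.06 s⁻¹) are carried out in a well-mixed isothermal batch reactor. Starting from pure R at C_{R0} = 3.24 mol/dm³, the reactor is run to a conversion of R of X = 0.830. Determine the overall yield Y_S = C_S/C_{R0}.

0.133

C_R = C_{R0}(1−X) = 0.5508 mol/dm³.
Both paths are first order in R, so the instantaneous fraction to S is constant: dC_S/d(−C_R) = k₁/(k₁+k₂) = 0.1601.
C_S = 0.1601·(C_{R0}−C_R) = 0.1601×2.689 = 0.430 mol/dm³.
Y_S = C_S/C_{R0} = 0.4304/3.24 = 0.133.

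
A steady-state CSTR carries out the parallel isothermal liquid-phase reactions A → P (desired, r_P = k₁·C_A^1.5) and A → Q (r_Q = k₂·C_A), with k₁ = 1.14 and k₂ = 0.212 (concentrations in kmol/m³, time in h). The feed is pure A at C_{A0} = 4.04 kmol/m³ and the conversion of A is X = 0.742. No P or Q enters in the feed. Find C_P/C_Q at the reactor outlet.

5.49

Exit C_A = C_{A0}(1−X) = 4.04×0.258 = 1.042 kmol/m³.
A CSTR operates uniformly at the exit composition, giving r_P = 1.213 and r_Q = 0.2210 (each k·C_A^n at C_A = 1.042).
Overall selectivity = C_P/C_Q = r_Pτ/(r_Qτ) = r_P/r_Q = 5.49.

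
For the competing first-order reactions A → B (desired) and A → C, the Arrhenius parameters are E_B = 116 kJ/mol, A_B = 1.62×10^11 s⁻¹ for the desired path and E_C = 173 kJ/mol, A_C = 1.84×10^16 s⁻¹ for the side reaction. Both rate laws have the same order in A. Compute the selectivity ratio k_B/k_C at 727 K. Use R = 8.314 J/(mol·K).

With equal orders, S_{B/C} = k_B/k_C = (A_B/A_C)·exp[(E_C−E_B)/(RT)].
(E_C−E_B)/(RT) = (173−116)×10³/(8.314×727) = 57000/6044 = 9.430.
k_B/k_C = (1.62×10^11/1.84×10^16)·exp(9.430) = 8.804×10^-6 × 12462 = 0.110.

0.110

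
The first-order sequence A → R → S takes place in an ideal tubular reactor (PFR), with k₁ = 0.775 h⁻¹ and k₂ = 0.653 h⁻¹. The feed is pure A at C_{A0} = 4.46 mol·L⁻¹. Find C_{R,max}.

At the optimum, C_{R,max}/C_{A0} = (k₁/k₂)^[k₂/(k₂−k₁)].
= (0.775/0.653)^(0.653/(0.653−0.775)) = (1.187)^(-5.352) = 0.3998.
C_{R,max} = 0.3998×4.46 = 1.78 mol·L⁻¹.

1.78 mol·L⁻¹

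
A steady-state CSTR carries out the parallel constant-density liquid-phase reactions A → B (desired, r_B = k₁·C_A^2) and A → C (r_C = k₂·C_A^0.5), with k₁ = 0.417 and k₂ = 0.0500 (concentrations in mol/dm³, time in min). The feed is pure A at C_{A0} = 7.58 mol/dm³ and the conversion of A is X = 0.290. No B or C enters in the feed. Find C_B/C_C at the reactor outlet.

Exit C_A = C_{A0}(1−X) = 7.58×0.710 = 5.382 mol/dm³.
In a CSTR the entire volume is at exit conditions, so r_B = 0.417×5.382^2 = 12.08 and r_C = 0.0500×5.382^0.5 = 0.1160.
Overall selectivity = C_B/C_C = r_Bτ/(r_Cτ) = r_B/r_C = 104.

104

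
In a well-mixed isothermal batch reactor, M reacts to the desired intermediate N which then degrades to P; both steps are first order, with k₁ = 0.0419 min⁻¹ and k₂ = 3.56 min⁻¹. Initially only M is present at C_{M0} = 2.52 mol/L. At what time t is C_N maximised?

1.26 min

Setting dC_N/dt = 0 gives t_opt = ln(k₂/k₁)/(k₂−k₁).
= ln(3.56/0.0419)/(3.56−0.0419) = ln(84.96)/3.518 = 4.442/3.518 = 1.26 min.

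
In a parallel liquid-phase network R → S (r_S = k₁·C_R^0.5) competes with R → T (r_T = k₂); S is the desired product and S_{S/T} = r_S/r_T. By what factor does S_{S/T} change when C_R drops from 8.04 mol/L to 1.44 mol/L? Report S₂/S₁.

0.423

S_{S/T} = (k₁/k₂)·C_R^0.5, so S₂/S₁ = (C_{R,2}/C_{R,1})^0.5.
= (1.44/8.04)^0.5 = (0.1791)^0.5 = 0.423.
Selectivity toward S falls as C_R falls — high-concentration operation is favoured.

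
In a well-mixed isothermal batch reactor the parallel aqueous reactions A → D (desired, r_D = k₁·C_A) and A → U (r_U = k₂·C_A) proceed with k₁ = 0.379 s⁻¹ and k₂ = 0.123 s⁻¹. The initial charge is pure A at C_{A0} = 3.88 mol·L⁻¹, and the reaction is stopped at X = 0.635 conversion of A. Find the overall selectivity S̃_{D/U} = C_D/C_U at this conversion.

C_A = C_{A0}(1−X) = 1.416 mol·L⁻¹.
Both paths are first order in A, so the instantaneous fraction to D is constant: dC_D/d(−C_A) = k₁/(k₁+k₂) = 0.7550.
C_D = 0.7550·(C_{A0}−C_A) = 0.7550×2.464 = 1.86 mol·L⁻¹.
C_U = (C_{A0}−C_A)−C_D = 0.6037 mol·L⁻¹; S̃_{D/U} = 1.860/0.6037 = 3.08.

3.08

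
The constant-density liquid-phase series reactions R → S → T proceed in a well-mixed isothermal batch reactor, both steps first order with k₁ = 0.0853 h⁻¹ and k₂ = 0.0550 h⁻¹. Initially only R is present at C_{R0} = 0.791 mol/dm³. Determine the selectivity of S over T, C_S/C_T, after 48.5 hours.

For first-order series with pure R initially, C_S(t) = k₁C_{R0}/(k₂−k₁)·(e^(−k₁t) − e^(−k₂t)).
e^(−k₁t) = e^(−0.0853×48.5) = e^(−4.137) = 0.01597; e^(−k₂t) = e^(−2.667) = 0.06943.
C_S = 0.0853×0.791/(0.0550−0.0853) × (0.01597−0.06943) = (-2.227)×(-0.05346) = 0.1190 mol/dm³.
C_R = C_{R0}e^(−k₁t) = 0.01263 mol/dm³, so C_T = C_{R0}−C_R−C_S = 0.6593 mol/dm³; C_S/C_T = 0.181.

0.181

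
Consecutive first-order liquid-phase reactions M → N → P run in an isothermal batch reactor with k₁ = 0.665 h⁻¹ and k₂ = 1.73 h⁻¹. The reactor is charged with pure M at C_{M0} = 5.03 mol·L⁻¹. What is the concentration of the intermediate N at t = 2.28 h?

0.629 mol·L⁻¹

Solving the coupled first-order balances gives C_N(t) = [k₁/(k₂−k₁)]·C_{M0}·(e^(−k₁t) − e^(−k₂t)).
e^(−k₁t) = e^(−0.665×2.28) = e^(−1.516) = 0.2195; e^(−k₂t) = e^(−3.944) = 0.01936.
C_N = 0.665×5.03/(1.73−0.665) × (0.2195−0.01936) = 3.141×0.2002 = 0.6287 mol·L⁻¹.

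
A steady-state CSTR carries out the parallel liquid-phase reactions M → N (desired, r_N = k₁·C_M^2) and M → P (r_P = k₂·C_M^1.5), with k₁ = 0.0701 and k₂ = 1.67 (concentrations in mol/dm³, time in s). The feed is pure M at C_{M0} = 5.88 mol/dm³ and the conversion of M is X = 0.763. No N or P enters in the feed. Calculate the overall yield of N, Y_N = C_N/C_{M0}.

Exit C_M = C_{M0}(1−X) = 5.88×0.237 = 1.394 mol/dm³.
In a CSTR the entire volume is at exit conditions, so r_N = 0.0701×1.394^2 = 0.1361 and r_P = 1.67×1.394^1.5 = 2.747.
Fraction of consumed M going to N: r_N/(r_N+r_P) = 0.04721.
C_N = 0.04721·C_{M0}·X = 0.04721×5.88×0.763 = 0.212 mol/dm³; Y_N = C_N/C_{M0} = 0.0360.

0.0360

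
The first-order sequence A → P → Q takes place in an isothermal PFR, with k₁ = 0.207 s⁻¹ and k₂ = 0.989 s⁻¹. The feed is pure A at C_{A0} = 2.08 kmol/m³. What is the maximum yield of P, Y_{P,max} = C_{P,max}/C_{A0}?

0.138

Evaluating C_P at τ_opt = ln(k₂/k₁)/(k₂−k₁) gives C_{P,max}/C_{A0} = (k₁/k₂)^[k₂/(k₂−k₁)].
= (0.207/0.989)^(0.989/(0.989−0.207)) = (0.2093)^(1.265) = 0.1383.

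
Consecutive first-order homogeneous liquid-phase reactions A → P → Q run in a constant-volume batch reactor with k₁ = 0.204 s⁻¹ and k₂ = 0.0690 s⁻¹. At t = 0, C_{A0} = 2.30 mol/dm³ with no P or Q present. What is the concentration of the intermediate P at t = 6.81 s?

1.31 mol/dm³

The intermediate concentration in a first-order A→B→C sequence is C_P = k₁C_{A0}(e^(−k₁t) − e^(−k₂t))/(k₂−k₁).
e^(−k₁t) = e^(−0.204×6.81) = e^(−1.389) = 0.2493; e^(−k₂t) = e^(−0.4699) = 0.6251.
C_P = 0.204×2.30/(0.0690−0.204) × (0.2493−0.6251) = (-3.476)×(-0.3758) = 1.306 mol/dm³.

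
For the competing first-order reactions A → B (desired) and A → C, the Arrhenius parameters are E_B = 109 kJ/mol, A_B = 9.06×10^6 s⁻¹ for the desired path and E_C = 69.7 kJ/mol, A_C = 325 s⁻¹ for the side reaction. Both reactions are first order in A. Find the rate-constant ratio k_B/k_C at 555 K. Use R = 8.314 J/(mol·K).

Since both paths have the same order in A, the concentration cancels and S_{B/C} = k_B/k_C = (A_B/A_C)·exp[(E_C−E_B)/(RT)].
(E_C−E_B)/(RT) = (69.7−109)×10³/(8.314×555) = -39300/4614 = -8.517.
k_B/k_C = (9.06×10^6/325)·exp(-8.517) = 27877 × 2.000×10^-4 = 5.58.
Since E_B > E_C, raising the temperature improves selectivity toward B.

5.58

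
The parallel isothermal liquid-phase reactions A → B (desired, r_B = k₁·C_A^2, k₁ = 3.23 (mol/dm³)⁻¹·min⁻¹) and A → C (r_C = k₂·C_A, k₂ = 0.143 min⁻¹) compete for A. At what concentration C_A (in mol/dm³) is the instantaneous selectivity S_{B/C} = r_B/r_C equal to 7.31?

S_{B/C} = (k₁/k₂)·C_A ⇒ C_A = S·k₂/k₁.
= 7.31×0.143/3.23 = 0.324 mol/dm³.

0.324 mol/dm³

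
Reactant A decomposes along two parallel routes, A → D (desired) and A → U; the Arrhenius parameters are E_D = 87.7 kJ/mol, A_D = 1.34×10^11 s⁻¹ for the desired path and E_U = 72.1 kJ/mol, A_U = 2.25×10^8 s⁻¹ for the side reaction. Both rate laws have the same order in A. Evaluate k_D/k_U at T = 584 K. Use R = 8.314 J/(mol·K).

24.0

With equal orders, S_{D/U} = k_D/k_U = (A_D/A_U)·exp[(E_U−E_D)/(RT)].
(E_U−E_D)/(RT) = (72.1−87.7)×10³/(8.314×584) = -15600/4855 = -3.213.
k_D/k_U = (1.34×10^11/2.25×10^8)·exp(-3.213) = 595.6 × 0.04024 = 24.0.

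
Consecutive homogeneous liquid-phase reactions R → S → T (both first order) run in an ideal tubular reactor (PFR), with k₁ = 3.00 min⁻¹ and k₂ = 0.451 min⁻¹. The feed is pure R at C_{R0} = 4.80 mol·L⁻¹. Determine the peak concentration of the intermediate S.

3.43 mol·L⁻¹

At the optimum, C_{S,max}/C_{R0} = (k₁/k₂)^[k₂/(k₂−k₁)].
= (3.00/0.451)^(0.451/(0.451−3.00)) = (6.652)^(-0.1769) = 0.7151.
C_{S,max} = 0.7151×4.80 = 3.43 mol·L⁻¹.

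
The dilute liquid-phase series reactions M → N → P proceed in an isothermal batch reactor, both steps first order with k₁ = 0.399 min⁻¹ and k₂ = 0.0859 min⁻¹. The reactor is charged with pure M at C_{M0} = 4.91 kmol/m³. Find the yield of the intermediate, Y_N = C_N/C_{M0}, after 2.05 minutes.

0.506

For first-order series with pure M initially, C_N(t) = k₁C_{M0}/(k₂−k₁)·(e^(−k₁t) − e^(−k₂t)).
e^(−k₁t) = e^(−0.399×2.05) = e^(−0.8179) = 0.4413; e^(−k₂t) = e^(−0.1761) = 0.8385.
C_N = 0.399×4.91/(0.0859−0.399) × (0.4413−0.8385) = (-6.257)×(-0.3972) = 2.485 kmol/m³.
Y_N = C_N/C_{M0} = 2.485/4.91 = 0.506.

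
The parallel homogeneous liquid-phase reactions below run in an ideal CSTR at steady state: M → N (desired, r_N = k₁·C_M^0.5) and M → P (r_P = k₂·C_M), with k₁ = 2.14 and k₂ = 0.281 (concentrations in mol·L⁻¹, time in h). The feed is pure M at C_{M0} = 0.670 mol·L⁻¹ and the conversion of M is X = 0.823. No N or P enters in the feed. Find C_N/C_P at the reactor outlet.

Exit C_M = C_{M0}(1−X) = 0.670×0.177 = 0.1186 mol·L⁻¹.
In a CSTR the entire volume is at exit conditions, so r_N = 2.14×0.1186^0.5 = 0.7369 and r_P = 0.281×0.1186 = 0.03332.
Overall selectivity = C_N/C_P = r_Nτ/(r_Pτ) = r_N/r_P = 22.1.

22.1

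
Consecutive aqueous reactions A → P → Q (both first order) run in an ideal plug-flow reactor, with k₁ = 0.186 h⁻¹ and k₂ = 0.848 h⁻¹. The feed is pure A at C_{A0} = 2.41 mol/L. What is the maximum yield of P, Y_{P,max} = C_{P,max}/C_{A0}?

0.143

At the optimum, C_{P,max}/C_{A0} = (k₁/k₂)^[k₂/(k₂−k₁)].
= (0.186/0.848)^(0.848/(0.848−0.186)) = (0.2193)^(1.281) = 0.1432.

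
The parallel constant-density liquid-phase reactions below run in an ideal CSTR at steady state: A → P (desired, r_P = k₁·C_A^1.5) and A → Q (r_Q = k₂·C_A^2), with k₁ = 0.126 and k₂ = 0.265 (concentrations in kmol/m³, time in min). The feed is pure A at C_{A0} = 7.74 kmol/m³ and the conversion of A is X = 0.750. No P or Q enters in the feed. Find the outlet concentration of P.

Exit C_A = C_{A0}(1−X) = 7.74×0.250 = 1.935 kmol/m³.
Rates in a CSTR are evaluated at the outlet concentration: r_P = 0.126×1.935^1.5 = 0.3392, r_Q = 0.265×1.935^2 = 0.9922.
Fraction of consumed A going to P: r_P/(r_P+r_Q) = 0.2547.
C_P = 0.2547·C_{A0}·X = 0.2547×7.74×0.750 = 1.48 kmol/m³.

1.48 kmol/m³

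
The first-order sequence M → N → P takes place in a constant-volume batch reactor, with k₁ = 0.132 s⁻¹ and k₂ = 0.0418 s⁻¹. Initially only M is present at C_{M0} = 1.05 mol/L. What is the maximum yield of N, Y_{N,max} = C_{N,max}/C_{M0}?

For a first-order series the maximum intermediate yield is C_{N,max}/C_{M0} = (k₁/k₂)^[k₂/(k₂−k₁)].
= (0.132/0.0418)^(0.0418/(0.0418−0.132)) = (3.158)^(-0.4634) = 0.5869.

0.587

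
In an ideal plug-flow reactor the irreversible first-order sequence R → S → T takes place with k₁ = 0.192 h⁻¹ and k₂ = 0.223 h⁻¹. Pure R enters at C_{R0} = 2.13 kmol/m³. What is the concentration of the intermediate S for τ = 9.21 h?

For first-order series with pure R initially, C_S(τ) = k₁C_{R0}/(k₂−k₁)·(e^(−k₁τ) − e^(−k₂τ)).
e^(−k₁τ) = e^(−0.192×9.21) = e^(−1.768) = 0.1706; e^(−k₂τ) = e^(−2.054) = 0.1282.
C_S = 0.192×2.13/(0.223−0.192) × (0.1706−0.1282) = 13.19×0.04238 = 0.5590 kmol/m³.

0.559 kmol/m³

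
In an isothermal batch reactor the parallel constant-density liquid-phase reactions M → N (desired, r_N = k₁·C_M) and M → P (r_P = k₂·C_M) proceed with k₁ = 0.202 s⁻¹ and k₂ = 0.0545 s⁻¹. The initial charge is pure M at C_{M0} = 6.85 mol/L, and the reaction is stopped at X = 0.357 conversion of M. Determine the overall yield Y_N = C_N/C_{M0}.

C_M = C_{M0}(1−X) = 4.405 mol/L.
Both paths are first order in M, so the instantaneous fraction to N is constant: dC_N/d(−C_M) = k₁/(k₁+k₂) = 0.7875.
C_N = 0.7875·(C_{M0}−C_M) = 0.7875×2.445 = 1.93 mol/L.
Y_N = C_N/C_{M0} = 1.926/6.85 = 0.281.

0.281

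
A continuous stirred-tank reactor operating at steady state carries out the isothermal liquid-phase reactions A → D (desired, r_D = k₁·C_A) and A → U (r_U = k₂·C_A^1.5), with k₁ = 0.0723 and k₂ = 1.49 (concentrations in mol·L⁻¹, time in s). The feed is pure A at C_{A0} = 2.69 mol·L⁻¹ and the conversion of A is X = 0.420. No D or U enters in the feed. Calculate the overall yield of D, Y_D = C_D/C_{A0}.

Exit C_A = C_{A0}(1−X) = 2.69×0.580 = 1.560 mol·L⁻¹.
A CSTR operates uniformly at the exit composition, giving r_D = 0.1128 and r_U = 2.904 (each k·C_A^n at C_A = 1.560).
Fraction of consumed A going to D: r_D/(r_D+r_U) = 0.03739.
C_D = 0.03739·C_{A0}·X = 0.03739×2.69×0.420 = 0.0422 mol·L⁻¹; Y_D = C_D/C_{A0} = 0.0157.

0.0157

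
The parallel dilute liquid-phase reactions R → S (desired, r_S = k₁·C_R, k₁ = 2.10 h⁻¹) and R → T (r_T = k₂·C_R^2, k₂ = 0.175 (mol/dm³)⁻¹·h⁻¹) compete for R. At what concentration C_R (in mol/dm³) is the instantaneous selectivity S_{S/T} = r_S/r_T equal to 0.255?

47.1 mol/dm³

S_{S/T} = (k₁/k₂)·C_R⁻¹ ⇒ C_R = (S·k₂/k₁)^(-1).
= (0.255×0.175/2.10)^(-1) = (0.02125)^(-1) = 47.1 mol/dm³.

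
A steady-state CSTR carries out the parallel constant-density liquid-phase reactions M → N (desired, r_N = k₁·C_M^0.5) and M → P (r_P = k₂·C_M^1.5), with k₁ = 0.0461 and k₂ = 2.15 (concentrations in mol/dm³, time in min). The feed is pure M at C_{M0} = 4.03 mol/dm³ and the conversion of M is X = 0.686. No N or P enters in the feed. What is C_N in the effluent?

0.0461 mol/dm³

Exit C_M = C_{M0}(1−X) = 4.03×0.314 = 1.265 mol/dm³.
A CSTR operates uniformly at the exit composition, giving r_N = 0.05186 and r_P = 3.060 (each k·C_M^n at C_M = 1.265).
Fraction of consumed M going to N: r_N/(r_N+r_P) = 0.01666.
C_N = 0.01666·C_{M0}·X = 0.01666×4.03×0.686 = 0.0461 mol/dm³.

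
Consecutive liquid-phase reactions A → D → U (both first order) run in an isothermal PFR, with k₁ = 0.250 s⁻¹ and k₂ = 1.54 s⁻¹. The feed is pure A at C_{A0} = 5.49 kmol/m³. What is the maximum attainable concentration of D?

0.627 kmol/m³

Evaluating C_D at τ_opt = ln(k₂/k₁)/(k₂−k₁) gives C_{D,max}/C_{A0} = (k₁/k₂)^[k₂/(k₂−k₁)].
= (0.250/1.54)^(1.54/(1.54−0.250)) = (0.1623)^(1.194) = 0.1141.
C_{D,max} = 0.1141×5.49 = 0.627 kmol/m³.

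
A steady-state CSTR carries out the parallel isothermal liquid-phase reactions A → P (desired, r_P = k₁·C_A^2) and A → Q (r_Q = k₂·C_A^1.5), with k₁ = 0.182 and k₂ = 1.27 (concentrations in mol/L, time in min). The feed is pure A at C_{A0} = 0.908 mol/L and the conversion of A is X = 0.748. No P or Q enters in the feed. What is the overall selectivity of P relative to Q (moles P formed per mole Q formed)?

0.0686

Exit C_A = C_{A0}(1−X) = 0.908×0.252 = 0.2288 mol/L.
In a CSTR the entire volume is at exit conditions, so r_P = 0.182×0.2288^2 = 0.009529 and r_Q = 1.27×0.2288^1.5 = 0.1390.
Overall selectivity = C_P/C_Q = r_Pτ/(r_Qτ) = r_P/r_Q = 0.0686.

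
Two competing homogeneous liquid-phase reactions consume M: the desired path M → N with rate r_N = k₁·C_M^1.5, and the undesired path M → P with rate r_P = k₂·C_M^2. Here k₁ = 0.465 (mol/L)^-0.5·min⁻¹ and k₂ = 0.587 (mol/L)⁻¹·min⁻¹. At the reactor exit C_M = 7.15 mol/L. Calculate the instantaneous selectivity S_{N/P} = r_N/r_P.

S_{N/P} = r_N/r_P = (k₁·C_M^1.5)/(k₂·C_M^2) = (k₁/k₂)·C_M^-0.5.
= (0.465×7.150^1.5) / (0.587×7.150^2) = 8.890/30.01 = 0.296.
The undesired path is higher order in M, so low C_M (CSTR or dilute feed) favours N.

0.296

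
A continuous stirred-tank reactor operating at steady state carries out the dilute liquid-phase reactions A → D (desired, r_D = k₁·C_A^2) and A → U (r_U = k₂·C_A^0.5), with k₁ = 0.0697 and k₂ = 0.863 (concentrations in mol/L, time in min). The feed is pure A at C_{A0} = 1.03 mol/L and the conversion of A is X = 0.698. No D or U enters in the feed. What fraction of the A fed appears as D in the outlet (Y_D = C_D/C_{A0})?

0.00964

Exit C_A = C_{A0}(1−X) = 1.03×0.302 = 0.3111 mol/L.
Rates in a CSTR are evaluated at the outlet concentration: r_D = 0.0697×0.3111^2 = 0.006744, r_U = 0.863×0.3111^0.5 = 0.4813.
Fraction of consumed A going to D: r_D/(r_D+r_U) = 0.01382.
C_D = 0.01382·C_{A0}·X = 0.01382×1.03×0.698 = 0.00993 mol/L; Y_D = C_D/C_{A0} = 0.00964.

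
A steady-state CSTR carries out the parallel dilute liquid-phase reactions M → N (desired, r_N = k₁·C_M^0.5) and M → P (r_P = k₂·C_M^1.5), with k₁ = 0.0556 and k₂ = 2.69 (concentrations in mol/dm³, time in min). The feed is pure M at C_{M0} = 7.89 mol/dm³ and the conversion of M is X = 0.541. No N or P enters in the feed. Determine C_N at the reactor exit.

Exit C_M = C_{M0}(1−X) = 7.89×0.459 = 3.622 mol/dm³.
A CSTR operates uniformly at the exit composition, giving r_N = 0.1058 and r_P = 18.54 (each k·C_M^n at C_M = 3.622).
Fraction of consumed M going to N: r_N/(r_N+r_P) = 0.005675.
C_N = 0.005675·C_{M0}·X = 0.005675×7.89×0.541 = 0.0242 mol/dm³.

0.0242 mol/dm³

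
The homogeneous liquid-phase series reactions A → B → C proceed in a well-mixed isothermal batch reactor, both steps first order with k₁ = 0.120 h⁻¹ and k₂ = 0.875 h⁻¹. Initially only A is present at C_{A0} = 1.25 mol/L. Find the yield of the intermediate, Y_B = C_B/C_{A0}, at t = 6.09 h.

0.0758

For first-order series with pure A initially, C_B(t) = k₁C_{A0}/(k₂−k₁)·(e^(−k₁t) − e^(−k₂t)).
e^(−k₁t) = e^(−0.120×6.09) = e^(−0.7308) = 0.4815; e^(−k₂t) = e^(−5.329) = 0.004850.
C_B = 0.120×1.25/(0.875−0.120) × (0.4815−0.004850) = 0.1987×0.4767 = 0.09470 mol/L.
Y_B = C_B/C_{A0} = 0.09470/1.25 = 0.0758.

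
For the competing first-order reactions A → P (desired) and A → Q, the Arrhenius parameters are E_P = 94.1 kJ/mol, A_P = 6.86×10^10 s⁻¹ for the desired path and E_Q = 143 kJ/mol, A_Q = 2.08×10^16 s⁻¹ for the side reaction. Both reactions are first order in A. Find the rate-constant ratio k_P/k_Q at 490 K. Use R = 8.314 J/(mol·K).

0.539

With equal orders, S_{P/Q} = k_P/k_Q = (A_P/A_Q)·exp[(E_Q−E_P)/(RT)].
(E_Q−E_P)/(RT) = (143−94.1)×10³/(8.314×490) = 48900/4074 = 12.00.
k_P/k_Q = (6.86×10^10/2.08×10^16)·exp(12.00) = 3.298×10^-6 × 1.633×10^5 = 0.539.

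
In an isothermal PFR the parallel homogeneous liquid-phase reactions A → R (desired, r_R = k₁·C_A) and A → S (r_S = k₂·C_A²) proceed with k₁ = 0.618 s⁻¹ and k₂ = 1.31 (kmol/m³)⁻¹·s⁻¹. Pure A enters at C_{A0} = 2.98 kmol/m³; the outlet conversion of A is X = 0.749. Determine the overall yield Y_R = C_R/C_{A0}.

C_A = C_{A0}(1−X) = 0.7480 kmol/m³.
Along a PFR/batch, dC_R/dC_A = −r_R/(r_R+r_S) = −k₁/(k₁+k₂·C_A).
Integrating from C_{A0} to C_A: C_R = (0.618/1.31)·ln[(0.618+1.31·2.98)/(0.618+1.31·0.748)] = 0.4718·ln(4.522/1.598) = 0.4907 kmol/m³.
Y_R = C_R/C_{A0} = 0.4907/2.98 = 0.165.

0.165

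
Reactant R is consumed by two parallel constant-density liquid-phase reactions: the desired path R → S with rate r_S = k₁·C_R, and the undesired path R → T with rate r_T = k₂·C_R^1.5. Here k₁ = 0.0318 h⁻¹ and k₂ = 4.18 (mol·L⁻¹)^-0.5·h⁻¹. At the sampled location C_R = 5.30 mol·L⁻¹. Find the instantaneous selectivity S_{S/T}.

0.00330

S_{S/T} = r_S/r_T = (k₁·C_R)/(k₂·C_R^1.5) = (k₁/k₂)·C_R^-0.5.
= (0.0318×5.300) / (4.18×5.300^1.5) = 0.1685/51.00 = 0.00330.
The undesired path is higher order in R, so low C_R (CSTR or dilute feed) favours S.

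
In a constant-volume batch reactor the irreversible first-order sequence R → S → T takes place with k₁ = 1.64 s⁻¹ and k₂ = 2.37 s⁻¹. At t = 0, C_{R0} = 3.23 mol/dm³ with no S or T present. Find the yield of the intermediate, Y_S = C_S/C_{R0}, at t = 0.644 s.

0.293

Solving the coupled first-order balances gives C_S(t) = [k₁/(k₂−k₁)]·C_{R0}·(e^(−k₁t) − e^(−k₂t)).
e^(−k₁t) = e^(−1.64×0.644) = e^(−1.056) = 0.3478; e^(−k₂t) = e^(−1.526) = 0.2173.
C_S = 1.64×3.23/(2.37−1.64) × (0.3478−0.2173) = 7.256×0.1304 = 0.9466 mol/dm³.
Y_S = C_S/C_{R0} = 0.9466/3.23 = 0.293.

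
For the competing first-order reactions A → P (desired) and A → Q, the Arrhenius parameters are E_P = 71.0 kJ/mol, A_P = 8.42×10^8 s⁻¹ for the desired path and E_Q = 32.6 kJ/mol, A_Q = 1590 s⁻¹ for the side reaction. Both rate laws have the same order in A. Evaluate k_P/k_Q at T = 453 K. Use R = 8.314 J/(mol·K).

19.8

k_P/k_Q = (A_P/A_Q)·exp[−(E_P−E_Q)/(RT)] = (A_P/A_Q)·exp[(E_Q−E_P)/(RT)].
(E_Q−E_P)/(RT) = (32.6−71.0)×10³/(8.314×453) = -38400/3766 = -10.20.
k_P/k_Q = (8.42×10^8/1590)·exp(-10.20) = 5.296×10^5 × 3.733×10^-5 = 19.8.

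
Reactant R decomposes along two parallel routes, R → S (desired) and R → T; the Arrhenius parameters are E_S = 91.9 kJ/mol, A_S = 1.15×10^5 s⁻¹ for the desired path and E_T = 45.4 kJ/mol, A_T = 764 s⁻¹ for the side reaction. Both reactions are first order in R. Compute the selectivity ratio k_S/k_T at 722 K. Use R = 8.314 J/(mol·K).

0.0651

With equal orders, S_{S/T} = k_S/k_T = (A_S/A_T)·exp[(E_T−E_S)/(RT)].
(E_T−E_S)/(RT) = (45.4−91.9)×10³/(8.314×722) = -46500/6003 = -7.747.
k_S/k_T = (1.15×10^5/764)·exp(-7.747) = 150.5 × 4.323×10^-4 = 0.0651.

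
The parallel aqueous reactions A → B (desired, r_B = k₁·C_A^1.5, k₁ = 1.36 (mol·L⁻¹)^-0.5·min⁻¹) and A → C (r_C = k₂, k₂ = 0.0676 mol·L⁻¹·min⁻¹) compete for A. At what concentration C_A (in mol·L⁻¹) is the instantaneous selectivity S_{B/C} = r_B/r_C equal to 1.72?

0.194 mol·L⁻¹

S_{B/C} = (k₁/k₂)·C_A^1.5 ⇒ C_A = (S·k₂/k₁)^(1/1.5).
= (1.72×0.0676/1.36)^(0.6667) = (0.08549)^(0.6667) = 0.194 mol·L⁻¹.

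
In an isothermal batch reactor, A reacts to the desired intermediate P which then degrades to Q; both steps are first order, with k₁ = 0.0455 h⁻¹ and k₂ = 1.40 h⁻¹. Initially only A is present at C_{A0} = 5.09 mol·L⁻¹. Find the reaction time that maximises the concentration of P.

Setting dC_P/dt = 0 gives t_opt = ln(k₂/k₁)/(k₂−k₁).
= ln(1.40/0.0455)/(1.40−0.0455) = ln(30.77)/1.354 = 3.427/1.354 = 2.53 h.

2.53 h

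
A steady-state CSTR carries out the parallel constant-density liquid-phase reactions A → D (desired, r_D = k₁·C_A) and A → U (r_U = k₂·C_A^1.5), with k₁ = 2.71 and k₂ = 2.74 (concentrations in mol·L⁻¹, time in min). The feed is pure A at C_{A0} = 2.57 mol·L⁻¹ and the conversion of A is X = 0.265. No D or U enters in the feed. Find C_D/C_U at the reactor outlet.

0.720

Exit C_A = C_{A0}(1−X) = 2.57×0.735 = 1.889 mol·L⁻¹.
Rates in a CSTR are evaluated at the outlet concentration: r_D = 2.71×1.889 = 5.119, r_U = 2.74×1.889^1.5 = 7.113.
Overall selectivity = C_D/C_U = r_Dτ/(r_Uτ) = r_D/r_U = 0.720.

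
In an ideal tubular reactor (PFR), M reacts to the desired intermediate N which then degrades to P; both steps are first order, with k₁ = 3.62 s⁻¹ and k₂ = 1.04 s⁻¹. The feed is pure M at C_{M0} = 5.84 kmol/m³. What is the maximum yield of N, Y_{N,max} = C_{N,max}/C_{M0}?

0.605

Evaluating C_N at τ_opt = ln(k₂/k₁)/(k₂−k₁) gives C_{N,max}/C_{M0} = (k₁/k₂)^[k₂/(k₂−k₁)].
= (3.62/1.04)^(1.04/(1.04−3.62)) = (3.481)^(-0.4031) = 0.6049.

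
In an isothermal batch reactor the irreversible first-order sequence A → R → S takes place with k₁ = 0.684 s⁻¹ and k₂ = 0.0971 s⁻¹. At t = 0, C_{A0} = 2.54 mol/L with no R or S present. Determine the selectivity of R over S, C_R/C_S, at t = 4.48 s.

2.76

The intermediate concentration in a first-order A→B→C sequence is C_R = k₁C_{A0}(e^(−k₁t) − e^(−k₂t))/(k₂−k₁).
e^(−k₁t) = e^(−0.684×4.48) = e^(−3.064) = 0.04669; e^(−k₂t) = e^(−0.4350) = 0.6473.
C_R = 0.684×2.54/(0.0971−0.684) × (0.04669−0.6473) = (-2.960)×(-0.6006) = 1.778 mol/L.
C_A = C_{A0}e^(−k₁t) = 0.1186 mol/L, so C_S = C_{A0}−C_A−C_R = 0.6436 mol/L; C_R/C_S = 2.76.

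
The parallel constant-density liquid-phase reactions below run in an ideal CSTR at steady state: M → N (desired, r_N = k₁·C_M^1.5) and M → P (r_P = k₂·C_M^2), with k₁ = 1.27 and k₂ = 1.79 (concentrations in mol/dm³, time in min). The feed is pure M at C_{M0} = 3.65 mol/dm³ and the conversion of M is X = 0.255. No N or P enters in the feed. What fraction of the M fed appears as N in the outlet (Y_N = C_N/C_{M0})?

0.0767

Exit C_M = C_{M0}(1−X) = 3.65×0.745 = 2.719 mol/dm³.
A CSTR operates uniformly at the exit composition, giving r_N = 5.695 and r_P = 13.24 (each k·C_M^n at C_M = 2.719).
Fraction of consumed M going to N: r_N/(r_N+r_P) = 0.3008.
C_N = 0.3008·C_{M0}·X = 0.3008×3.65×0.255 = 0.280 mol/dm³; Y_N = C_N/C_{M0} = 0.0767.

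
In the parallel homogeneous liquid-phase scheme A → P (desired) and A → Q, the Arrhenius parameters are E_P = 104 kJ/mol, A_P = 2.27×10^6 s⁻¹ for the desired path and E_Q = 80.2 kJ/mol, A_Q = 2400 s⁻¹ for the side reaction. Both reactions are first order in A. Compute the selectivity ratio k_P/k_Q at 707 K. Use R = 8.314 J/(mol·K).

Since both paths have the same order in A, the concentration cancels and S_{P/Q} = k_P/k_Q = (A_P/A_Q)·exp[(E_Q−E_P)/(RT)].
(E_Q−E_P)/(RT) = (80.2−104)×10³/(8.314×707) = -23800/5878 = -4.049.
k_P/k_Q = (2.27×10^6/2400)·exp(-4.049) = 945.8 × 0.01744 = 16.5.

16.5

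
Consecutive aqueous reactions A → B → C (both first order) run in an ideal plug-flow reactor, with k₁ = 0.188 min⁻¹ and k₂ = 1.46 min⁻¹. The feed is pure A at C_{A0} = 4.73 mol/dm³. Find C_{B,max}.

0.450 mol/dm³

Evaluating C_B at τ_opt = ln(k₂/k₁)/(k₂−k₁) gives C_{B,max}/C_{A0} = (k₁/k₂)^[k₂/(k₂−k₁)].
= (0.188/1.46)^(1.46/(1.46−0.188)) = (0.1288)^(1.148) = 0.09511.
C_{B,max} = 0.09511×4.73 = 0.450 mol/dm³.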